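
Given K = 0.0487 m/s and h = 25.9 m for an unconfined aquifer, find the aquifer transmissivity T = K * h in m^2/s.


Transmissivity is defined as T = K * h.
T = 0.0487 * 25.9
  = 1.2613 m^2/s.

1.2613


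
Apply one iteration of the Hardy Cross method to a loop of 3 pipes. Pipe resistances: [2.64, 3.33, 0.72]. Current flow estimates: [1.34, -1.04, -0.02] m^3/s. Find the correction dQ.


Numerator terms (r*Q*|Q|): 2.64*1.34*|1.34| = 4.7404; 3.33*-1.04*|-1.04| = -3.6017; 0.72*-0.02*|-0.02| = -0.0003.
Sum of numerator = 1.1384.
Denominator terms (r*|Q|): 2.64*|1.34| = 3.5376; 3.33*|-1.04| = 3.4632; 0.72*|-0.02| = 0.0144.
2 * sum of denominator = 2 * 7.0152 = 14.0304.
dQ = -1.1384 / 14.0304 = -0.0811 m^3/s.

-0.0811


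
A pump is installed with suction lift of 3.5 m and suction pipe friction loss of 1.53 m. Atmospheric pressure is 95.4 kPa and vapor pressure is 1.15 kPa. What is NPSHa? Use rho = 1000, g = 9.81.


NPSHa = p_atm/(rho*g) - z_s - hf_s - p_vap/(rho*g).
p_atm/(rho*g) = 95.4*1000 / (1000*9.81) = 9.725 m.
p_vap/(rho*g) = 1.15*1000 / (1000*9.81) = 0.117 m.
NPSHa = 9.725 - 3.5 - 1.53 - 0.117
      = 4.58 m.

4.58


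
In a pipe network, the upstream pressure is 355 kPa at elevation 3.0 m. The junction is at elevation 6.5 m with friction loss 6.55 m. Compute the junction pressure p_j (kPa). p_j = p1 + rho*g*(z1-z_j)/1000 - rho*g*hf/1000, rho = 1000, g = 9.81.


Junction pressure: p_j = p1 + rho*g*(z1 - z_j)/1000 - rho*g*hf/1000.
Elevation term = 1000*9.81*(3.0 - 6.5)/1000 = -34.335 kPa.
Friction term = 1000*9.81*6.55/1000 = 64.255 kPa.
p_j = 355 + -34.335 - 64.255 = 256.41 kPa.

256.41


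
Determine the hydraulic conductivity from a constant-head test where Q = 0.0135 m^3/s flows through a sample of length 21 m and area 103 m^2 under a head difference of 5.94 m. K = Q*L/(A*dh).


From K = Q*L / (A*dh):
Numerator: Q*L = 0.0135 * 21 = 0.2835.
Denominator: A*dh = 103 * 5.94 = 611.82.
K = 0.2835 / 611.82 = 0.000463 m/s.

0.000463


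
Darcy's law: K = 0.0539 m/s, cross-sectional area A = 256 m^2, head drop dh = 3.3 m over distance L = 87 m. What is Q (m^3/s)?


Darcy's law: Q = K * A * i, where i = dh/L.
Hydraulic gradient i = 3.3 / 87 = 0.037931.
Q = 0.0539 * 256 * 0.037931
  = 0.5234 m^3/s.

0.5234


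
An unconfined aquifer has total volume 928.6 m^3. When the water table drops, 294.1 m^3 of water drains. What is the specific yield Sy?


Specific yield Sy = Volume drained / Total volume.
Sy = 294.1 / 928.6
   = 0.3167.

0.3167


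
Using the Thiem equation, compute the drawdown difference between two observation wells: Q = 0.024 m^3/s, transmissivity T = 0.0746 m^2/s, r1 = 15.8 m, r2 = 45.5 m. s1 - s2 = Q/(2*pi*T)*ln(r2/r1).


Thiem equation: s1 - s2 = Q/(2*pi*T) * ln(r2/r1).
ln(r2/r1) = ln(45.5/15.8) = 1.0577.
Q/(2*pi*T) = 0.024 / (2*pi*0.0746) = 0.024 / 0.4687 = 0.0512.
s1 - s2 = 0.0512 * 1.0577 = 0.0542 m.

0.0542


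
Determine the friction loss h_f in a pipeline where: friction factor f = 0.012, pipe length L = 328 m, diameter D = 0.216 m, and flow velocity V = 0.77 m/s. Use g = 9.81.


Darcy-Weisbach equation: h_f = f * (L/D) * V^2/(2g).
f * L/D = 0.012 * 328/0.216 = 18.2222.
V^2/(2g) = 0.77^2 / (2*9.81) = 0.5929 / 19.62 = 0.0302 m.
h_f = 18.2222 * 0.0302 = 0.551 m.

0.551


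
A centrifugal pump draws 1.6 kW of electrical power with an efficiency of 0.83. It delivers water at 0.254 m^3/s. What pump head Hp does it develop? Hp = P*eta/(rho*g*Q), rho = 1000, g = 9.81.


Pump head formula: Hp = P * eta / (rho * g * Q).
Numerator: P * eta = 1.6 * 1000 * 0.83 = 1328.0 W.
Denominator: rho * g * Q = 1000 * 9.81 * 0.254 = 2491.74.
Hp = 1328.0 / 2491.74 = 0.53 m.

0.53


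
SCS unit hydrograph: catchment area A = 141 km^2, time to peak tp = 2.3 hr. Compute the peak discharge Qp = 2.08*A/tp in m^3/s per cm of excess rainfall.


SCS formula: Qp = 2.08 * A / tp.
Qp = 2.08 * 141 / 2.3
   = 293.28 / 2.3
   = 127.51 m^3/s per cm.

127.51


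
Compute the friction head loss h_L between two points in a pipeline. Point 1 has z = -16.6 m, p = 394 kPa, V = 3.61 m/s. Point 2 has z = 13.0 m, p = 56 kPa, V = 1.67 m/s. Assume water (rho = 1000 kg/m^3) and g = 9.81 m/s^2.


Total head at each section: H = z + p/(rho*g) + V^2/(2g).
H1 = -16.6 + 394*1000/(1000*9.81) + 3.61^2/(2*9.81)
   = -16.6 + 40.163 + 0.6642
   = 24.227 m.
H2 = 13.0 + 56*1000/(1000*9.81) + 1.67^2/(2*9.81)
   = 13.0 + 5.708 + 0.1421
   = 18.851 m.
h_L = H1 - H2 = 24.227 - 18.851 = 5.377 m.

5.377


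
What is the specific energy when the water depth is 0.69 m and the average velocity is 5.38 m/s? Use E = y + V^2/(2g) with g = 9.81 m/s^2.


Specific energy E = y + V^2/(2g).
Velocity head = V^2/(2g) = 5.38^2 / (2*9.81) = 28.9444 / 19.62 = 1.4752 m.
E = 0.69 + 1.4752 = 2.1652 m.

2.1652


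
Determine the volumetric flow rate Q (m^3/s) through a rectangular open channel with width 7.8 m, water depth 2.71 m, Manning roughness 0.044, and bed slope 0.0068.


For a rectangular channel, the cross-sectional area A = b * y = 7.8 * 2.71 = 21.14 m^2.
The wetted perimeter P = b + 2y = 7.8 + 2*2.71 = 13.22 m.
Hydraulic radius R = A/P = 21.14/13.22 = 1.5989 m.
Velocity V = (1/n)*R^(2/3)*S^(1/2) = (1/0.044)*1.5989^(2/3)*0.0068^(1/2) = 2.5627 m/s.
Discharge Q = A * V = 21.14 * 2.5627 = 54.169 m^3/s.

54.169


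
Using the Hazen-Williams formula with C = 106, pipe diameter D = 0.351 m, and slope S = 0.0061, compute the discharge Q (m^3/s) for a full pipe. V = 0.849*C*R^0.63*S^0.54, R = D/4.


For a full circular pipe, R = D/4 = 0.351/4 = 0.0877 m.
V = 0.849 * 106 * 0.0877^0.63 * 0.0061^0.54
  = 0.849 * 106 * 0.215897 * 0.063691
  = 1.2375 m/s.
Pipe area A = pi*D^2/4 = pi*0.351^2/4 = 0.0968 m^2.
Q = A * V = 0.0968 * 1.2375 = 0.1197 m^3/s.

0.1197


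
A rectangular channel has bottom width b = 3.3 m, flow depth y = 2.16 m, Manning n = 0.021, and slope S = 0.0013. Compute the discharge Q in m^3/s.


For a rectangular channel, the cross-sectional area A = b * y = 3.3 * 2.16 = 7.13 m^2.
The wetted perimeter P = b + 2y = 3.3 + 2*2.16 = 7.62 m.
Hydraulic radius R = A/P = 7.13/7.62 = 0.9354 m.
Velocity V = (1/n)*R^(2/3)*S^(1/2) = (1/0.021)*0.9354^(2/3)*0.0013^(1/2) = 1.6422 m/s.
Discharge Q = A * V = 7.13 * 1.6422 = 11.706 m^3/s.

11.706


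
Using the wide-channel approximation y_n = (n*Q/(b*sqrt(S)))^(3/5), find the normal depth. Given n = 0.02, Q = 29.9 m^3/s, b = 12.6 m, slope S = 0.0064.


We use the wide-channel approximation y_n = (n*Q/(b*sqrt(S)))^(3/5).
sqrt(S) = sqrt(0.0064) = 0.08.
Numerator: n*Q = 0.02 * 29.9 = 0.598.
Denominator: b*sqrt(S) = 12.6 * 0.08 = 1.008.
arg = 0.5933.
y_n = 0.5933^(3/5) = 0.731 m.

0.731


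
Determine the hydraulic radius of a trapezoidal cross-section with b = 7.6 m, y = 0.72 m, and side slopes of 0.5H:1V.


For a trapezoidal section with side slope z:
A = (b + z*y)*y = (7.6 + 0.5*0.72)*0.72 = 5.731 m^2.
P = b + 2*y*sqrt(1 + z^2) = 7.6 + 2*0.72*sqrt(1 + 0.5^2) = 9.21 m.
R = A/P = 5.731 / 9.21 = 0.6223 m.

0.6223


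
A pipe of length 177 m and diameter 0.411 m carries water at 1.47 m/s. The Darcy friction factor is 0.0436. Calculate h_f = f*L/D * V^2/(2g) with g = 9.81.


Darcy-Weisbach equation: h_f = f * (L/D) * V^2/(2g).
f * L/D = 0.0436 * 177/0.411 = 18.7766.
V^2/(2g) = 1.47^2 / (2*9.81) = 2.1609 / 19.62 = 0.1101 m.
h_f = 18.7766 * 0.1101 = 2.068 m.

2.068


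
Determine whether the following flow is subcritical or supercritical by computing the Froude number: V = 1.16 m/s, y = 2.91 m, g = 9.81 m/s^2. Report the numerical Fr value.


The Froude number is defined as Fr = V / sqrt(g*y).
g*y = 9.81 * 2.91 = 28.5471.
sqrt(g*y) = sqrt(28.5471) = 5.3429.
Fr = 1.16 / 5.3429 = 0.2171.
Since Fr < 1, the flow is subcritical.

0.2171


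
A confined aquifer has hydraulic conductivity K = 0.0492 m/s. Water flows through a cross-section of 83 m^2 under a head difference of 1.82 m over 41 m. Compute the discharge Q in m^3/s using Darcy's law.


Darcy's law: Q = K * A * i, where i = dh/L.
Hydraulic gradient i = 1.82 / 41 = 0.04439.
Q = 0.0492 * 83 * 0.04439
  = 0.1813 m^3/s.

0.1813


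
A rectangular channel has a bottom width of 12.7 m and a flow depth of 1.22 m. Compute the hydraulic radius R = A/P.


For a rectangular section:
Flow area A = b * y = 12.7 * 1.22 = 15.49 m^2.
Wetted perimeter P = b + 2y = 12.7 + 2*1.22 = 15.14 m.
Hydraulic radius R = A/P = 15.49 / 15.14 = 1.0234 m.

1.0234


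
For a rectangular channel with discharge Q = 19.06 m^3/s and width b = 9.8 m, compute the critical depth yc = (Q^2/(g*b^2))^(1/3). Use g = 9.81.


Using yc = (Q^2 / (g * b^2))^(1/3):
Q^2 = 19.06^2 = 363.28.
g * b^2 = 9.81 * 9.8^2 = 9.81 * 96.04 = 942.15.
Q^2 / (g*b^2) = 363.28 / 942.15 = 0.3856.
yc = 0.3856^(1/3) = 0.7278 m.

0.7278


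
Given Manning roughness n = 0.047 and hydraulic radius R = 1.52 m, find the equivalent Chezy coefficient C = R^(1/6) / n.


The Chezy coefficient relates to Manning's n through C = R^(1/6) / n.
R^(1/6) = 1.52^(1/6) = 1.072278.
C = 1.072278 / 0.047 = 22.81 m^(1/2)/s.

22.81


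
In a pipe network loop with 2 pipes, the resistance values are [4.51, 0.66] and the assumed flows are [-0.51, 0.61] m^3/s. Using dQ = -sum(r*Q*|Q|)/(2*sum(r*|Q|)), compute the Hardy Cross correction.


Numerator terms (r*Q*|Q|): 4.51*-0.51*|-0.51| = -1.1731; 0.66*0.61*|0.61| = 0.2456.
Sum of numerator = -0.9275.
Denominator terms (r*|Q|): 4.51*|-0.51| = 2.3001; 0.66*|0.61| = 0.4026.
2 * sum of denominator = 2 * 2.7027 = 5.4054.
dQ = --0.9275 / 5.4054 = 0.1716 m^3/s.

0.1716


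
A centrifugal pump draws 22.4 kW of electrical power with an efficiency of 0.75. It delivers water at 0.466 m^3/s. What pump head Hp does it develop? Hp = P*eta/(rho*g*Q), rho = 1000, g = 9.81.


Pump head formula: Hp = P * eta / (rho * g * Q).
Numerator: P * eta = 22.4 * 1000 * 0.75 = 16800.0 W.
Denominator: rho * g * Q = 1000 * 9.81 * 0.466 = 4571.46.
Hp = 16800.0 / 4571.46 = 3.67 m.

3.67


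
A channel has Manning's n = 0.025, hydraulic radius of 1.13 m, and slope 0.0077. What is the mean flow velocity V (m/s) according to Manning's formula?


Manning's equation gives V = (1/n) * R^(2/3) * S^(1/2).
First, compute R^(2/3) = 1.13^(2/3) = 1.0849.
Next, S^(1/2) = 0.0077^(1/2) = 0.08775.
Then 1/n = 1/0.025 = 40.0.
V = 40.0 * 1.0849 * 0.08775 = 3.8079 m/s.

3.8079


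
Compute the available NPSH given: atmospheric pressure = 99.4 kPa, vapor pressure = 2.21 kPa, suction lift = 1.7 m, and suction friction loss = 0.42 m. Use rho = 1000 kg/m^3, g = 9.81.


NPSHa = p_atm/(rho*g) - z_s - hf_s - p_vap/(rho*g).
p_atm/(rho*g) = 99.4*1000 / (1000*9.81) = 10.133 m.
p_vap/(rho*g) = 2.21*1000 / (1000*9.81) = 0.225 m.
NPSHa = 10.133 - 1.7 - 0.42 - 0.225
      = 7.79 m.

7.79


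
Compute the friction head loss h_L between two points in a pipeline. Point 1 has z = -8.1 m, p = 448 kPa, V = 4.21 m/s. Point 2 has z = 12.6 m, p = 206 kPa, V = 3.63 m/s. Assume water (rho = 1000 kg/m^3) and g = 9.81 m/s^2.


Total head at each section: H = z + p/(rho*g) + V^2/(2g).
H1 = -8.1 + 448*1000/(1000*9.81) + 4.21^2/(2*9.81)
   = -8.1 + 45.668 + 0.9034
   = 38.471 m.
H2 = 12.6 + 206*1000/(1000*9.81) + 3.63^2/(2*9.81)
   = 12.6 + 20.999 + 0.6716
   = 34.271 m.
h_L = H1 - H2 = 38.471 - 34.271 = 4.2 m.

4.2


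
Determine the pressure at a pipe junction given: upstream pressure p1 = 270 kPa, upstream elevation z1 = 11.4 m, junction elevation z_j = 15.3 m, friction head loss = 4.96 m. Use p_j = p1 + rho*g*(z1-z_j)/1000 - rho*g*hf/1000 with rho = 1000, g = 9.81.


Junction pressure: p_j = p1 + rho*g*(z1 - z_j)/1000 - rho*g*hf/1000.
Elevation term = 1000*9.81*(11.4 - 15.3)/1000 = -38.259 kPa.
Friction term = 1000*9.81*4.96/1000 = 48.658 kPa.
p_j = 270 + -38.259 - 48.658 = 183.08 kPa.

183.08


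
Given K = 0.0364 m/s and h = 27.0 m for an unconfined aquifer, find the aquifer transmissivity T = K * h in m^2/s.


Transmissivity is defined as T = K * h.
T = 0.0364 * 27.0
  = 0.9828 m^2/s.

0.9828


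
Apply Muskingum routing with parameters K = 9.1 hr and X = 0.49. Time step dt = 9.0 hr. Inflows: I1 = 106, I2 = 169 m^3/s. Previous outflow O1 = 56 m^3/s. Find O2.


Muskingum coefficients:
denom = 2*K*(1-X) + dt = 2*9.1*(1-0.49) + 9.0 = 18.282.
C0 = (dt - 2*K*X)/denom = (9.0 - 2*9.1*0.49)/18.282 = 0.0045.
C1 = (dt + 2*K*X)/denom = (9.0 + 2*9.1*0.49)/18.282 = 0.9801.
C2 = (2*K*(1-X) - dt)/denom = 0.0154.
O2 = C0*I2 + C1*I1 + C2*O1
   = 0.0045*169 + 0.9801*106 + 0.0154*56
   = 105.51 m^3/s.

105.51


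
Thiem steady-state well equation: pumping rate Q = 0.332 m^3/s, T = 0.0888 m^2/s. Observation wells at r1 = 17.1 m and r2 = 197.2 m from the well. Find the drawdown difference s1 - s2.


Thiem equation: s1 - s2 = Q/(2*pi*T) * ln(r2/r1).
ln(r2/r1) = ln(197.2/17.1) = 2.4451.
Q/(2*pi*T) = 0.332 / (2*pi*0.0888) = 0.332 / 0.5579 = 0.595.
s1 - s2 = 0.595 * 2.4451 = 1.455 m.

1.455


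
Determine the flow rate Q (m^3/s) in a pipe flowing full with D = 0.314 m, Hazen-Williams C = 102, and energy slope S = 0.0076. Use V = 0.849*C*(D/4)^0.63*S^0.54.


For a full circular pipe, R = D/4 = 0.314/4 = 0.0785 m.
V = 0.849 * 102 * 0.0785^0.63 * 0.0076^0.54
  = 0.849 * 102 * 0.201265 * 0.07172
  = 1.25 m/s.
Pipe area A = pi*D^2/4 = pi*0.314^2/4 = 0.0774 m^2.
Q = A * V = 0.0774 * 1.25 = 0.0968 m^3/s.

0.0968


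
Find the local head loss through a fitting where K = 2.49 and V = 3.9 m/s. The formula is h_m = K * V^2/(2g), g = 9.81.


Minor loss formula: h_m = K * V^2/(2g).
V^2 = 3.9^2 = 15.21.
V^2/(2g) = 15.21 / 19.62 = 0.7752 m.
h_m = 2.49 * 0.7752 = 1.9303 m.

1.9303


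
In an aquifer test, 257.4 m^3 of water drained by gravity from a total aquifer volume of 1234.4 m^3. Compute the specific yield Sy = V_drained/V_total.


Specific yield Sy = Volume drained / Total volume.
Sy = 257.4 / 1234.4
   = 0.2085.

0.2085


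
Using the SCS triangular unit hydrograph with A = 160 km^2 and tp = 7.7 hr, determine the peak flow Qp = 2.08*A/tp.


SCS formula: Qp = 2.08 * A / tp.
Qp = 2.08 * 160 / 7.7
   = 332.8 / 7.7
   = 43.22 m^3/s per cm.

43.22


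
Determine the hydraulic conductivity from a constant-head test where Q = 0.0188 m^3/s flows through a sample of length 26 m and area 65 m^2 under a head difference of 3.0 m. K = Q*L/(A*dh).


From K = Q*L / (A*dh):
Numerator: Q*L = 0.0188 * 26 = 0.4888.
Denominator: A*dh = 65 * 3.0 = 195.0.
K = 0.4888 / 195.0 = 0.002507 m/s.

0.002507


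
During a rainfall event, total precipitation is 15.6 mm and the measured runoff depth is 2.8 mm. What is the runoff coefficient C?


The runoff coefficient C = runoff depth / rainfall depth.
C = 2.8 / 15.6
  = 0.1795.

0.1795


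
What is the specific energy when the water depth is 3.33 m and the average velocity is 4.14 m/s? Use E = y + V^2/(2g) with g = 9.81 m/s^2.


Specific energy E = y + V^2/(2g).
Velocity head = V^2/(2g) = 4.14^2 / (2*9.81) = 17.1396 / 19.62 = 0.8736 m.
E = 3.33 + 0.8736 = 4.2036 m.

4.2036


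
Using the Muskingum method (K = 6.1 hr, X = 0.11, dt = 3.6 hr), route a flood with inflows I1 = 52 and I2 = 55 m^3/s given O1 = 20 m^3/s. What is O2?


Muskingum coefficients:
denom = 2*K*(1-X) + dt = 2*6.1*(1-0.11) + 3.6 = 14.458.
C0 = (dt - 2*K*X)/denom = (3.6 - 2*6.1*0.11)/14.458 = 0.1562.
C1 = (dt + 2*K*X)/denom = (3.6 + 2*6.1*0.11)/14.458 = 0.3418.
C2 = (2*K*(1-X) - dt)/denom = 0.502.
O2 = C0*I2 + C1*I1 + C2*O1
   = 0.1562*55 + 0.3418*52 + 0.502*20
   = 36.4 m^3/s.

36.4


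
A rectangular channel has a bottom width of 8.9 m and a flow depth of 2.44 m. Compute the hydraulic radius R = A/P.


For a rectangular section:
Flow area A = b * y = 8.9 * 2.44 = 21.72 m^2.
Wetted perimeter P = b + 2y = 8.9 + 2*2.44 = 13.78 m.
Hydraulic radius R = A/P = 21.72 / 13.78 = 1.5759 m.

1.5759


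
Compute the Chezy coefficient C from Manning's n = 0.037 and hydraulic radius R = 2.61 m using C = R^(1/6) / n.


The Chezy coefficient relates to Manning's n through C = R^(1/6) / n.
R^(1/6) = 2.61^(1/6) = 1.173384.
C = 1.173384 / 0.037 = 31.71 m^(1/2)/s.

31.71


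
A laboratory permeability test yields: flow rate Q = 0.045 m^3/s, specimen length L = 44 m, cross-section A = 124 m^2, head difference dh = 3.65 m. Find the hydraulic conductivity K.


From K = Q*L / (A*dh):
Numerator: Q*L = 0.045 * 44 = 1.98.
Denominator: A*dh = 124 * 3.65 = 452.6.
K = 1.98 / 452.6 = 0.004375 m/s.

0.004375


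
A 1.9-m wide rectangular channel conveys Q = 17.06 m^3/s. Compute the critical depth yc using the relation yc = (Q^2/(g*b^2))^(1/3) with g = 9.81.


Using yc = (Q^2 / (g * b^2))^(1/3):
Q^2 = 17.06^2 = 291.04.
g * b^2 = 9.81 * 1.9^2 = 9.81 * 3.61 = 35.41.
Q^2 / (g*b^2) = 291.04 / 35.41 = 8.2191.
yc = 8.2191^(1/3) = 2.018 m.

2.018


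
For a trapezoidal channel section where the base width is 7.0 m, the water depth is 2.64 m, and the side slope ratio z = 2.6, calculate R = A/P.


For a trapezoidal section with side slope z:
A = (b + z*y)*y = (7.0 + 2.6*2.64)*2.64 = 36.601 m^2.
P = b + 2*y*sqrt(1 + z^2) = 7.0 + 2*2.64*sqrt(1 + 2.6^2) = 21.708 m.
R = A/P = 36.601 / 21.708 = 1.686 m.

1.686


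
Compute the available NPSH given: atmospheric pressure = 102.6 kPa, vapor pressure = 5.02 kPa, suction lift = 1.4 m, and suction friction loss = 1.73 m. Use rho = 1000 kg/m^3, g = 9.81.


NPSHa = p_atm/(rho*g) - z_s - hf_s - p_vap/(rho*g).
p_atm/(rho*g) = 102.6*1000 / (1000*9.81) = 10.459 m.
p_vap/(rho*g) = 5.02*1000 / (1000*9.81) = 0.512 m.
NPSHa = 10.459 - 1.4 - 1.73 - 0.512
      = 6.82 m.

6.82


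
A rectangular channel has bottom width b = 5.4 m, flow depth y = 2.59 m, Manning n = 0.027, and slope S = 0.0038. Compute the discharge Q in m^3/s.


For a rectangular channel, the cross-sectional area A = b * y = 5.4 * 2.59 = 13.99 m^2.
The wetted perimeter P = b + 2y = 5.4 + 2*2.59 = 10.58 m.
Hydraulic radius R = A/P = 13.99/10.58 = 1.3219 m.
Velocity V = (1/n)*R^(2/3)*S^(1/2) = (1/0.027)*1.3219^(2/3)*0.0038^(1/2) = 2.75 m/s.
Discharge Q = A * V = 13.99 * 2.75 = 38.462 m^3/s.

38.462


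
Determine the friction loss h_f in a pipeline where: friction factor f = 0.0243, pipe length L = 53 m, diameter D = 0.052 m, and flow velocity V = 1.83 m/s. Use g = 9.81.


Darcy-Weisbach equation: h_f = f * (L/D) * V^2/(2g).
f * L/D = 0.0243 * 53/0.052 = 24.7673.
V^2/(2g) = 1.83^2 / (2*9.81) = 3.3489 / 19.62 = 0.1707 m.
h_f = 24.7673 * 0.1707 = 4.227 m.

4.227


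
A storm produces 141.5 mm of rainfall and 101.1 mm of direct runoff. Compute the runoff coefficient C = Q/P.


The runoff coefficient C = runoff depth / rainfall depth.
C = 101.1 / 141.5
  = 0.7145.

0.7145


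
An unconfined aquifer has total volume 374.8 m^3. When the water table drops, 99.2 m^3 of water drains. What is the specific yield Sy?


Specific yield Sy = Volume drained / Total volume.
Sy = 99.2 / 374.8
   = 0.2647.

0.2647


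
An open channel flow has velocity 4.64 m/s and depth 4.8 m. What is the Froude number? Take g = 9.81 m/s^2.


The Froude number is defined as Fr = V / sqrt(g*y).
g*y = 9.81 * 4.8 = 47.088.
sqrt(g*y) = sqrt(47.088) = 6.8621.
Fr = 4.64 / 6.8621 = 0.6762.

0.6762


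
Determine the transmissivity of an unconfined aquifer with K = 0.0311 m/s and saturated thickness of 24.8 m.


Transmissivity is defined as T = K * h.
T = 0.0311 * 24.8
  = 0.7713 m^2/s.

0.7713


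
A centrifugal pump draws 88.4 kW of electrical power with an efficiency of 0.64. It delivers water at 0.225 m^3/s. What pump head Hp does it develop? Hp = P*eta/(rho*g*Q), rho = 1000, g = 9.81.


Pump head formula: Hp = P * eta / (rho * g * Q).
Numerator: P * eta = 88.4 * 1000 * 0.64 = 56576.0 W.
Denominator: rho * g * Q = 1000 * 9.81 * 0.225 = 2207.25.
Hp = 56576.0 / 2207.25 = 25.63 m.

25.63


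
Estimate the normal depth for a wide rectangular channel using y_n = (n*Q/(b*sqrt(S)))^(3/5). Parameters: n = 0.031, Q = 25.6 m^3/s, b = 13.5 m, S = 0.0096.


We use the wide-channel approximation y_n = (n*Q/(b*sqrt(S)))^(3/5).
sqrt(S) = sqrt(0.0096) = 0.09798.
Numerator: n*Q = 0.031 * 25.6 = 0.7936.
Denominator: b*sqrt(S) = 13.5 * 0.09798 = 1.32273.
arg = 0.6.
y_n = 0.6^(3/5) = 0.736 m.

0.736


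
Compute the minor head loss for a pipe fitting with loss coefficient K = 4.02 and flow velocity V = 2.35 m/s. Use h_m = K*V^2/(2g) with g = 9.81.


Minor loss formula: h_m = K * V^2/(2g).
V^2 = 2.35^2 = 5.5225.
V^2/(2g) = 5.5225 / 19.62 = 0.2815 m.
h_m = 4.02 * 0.2815 = 1.1315 m.

1.1315


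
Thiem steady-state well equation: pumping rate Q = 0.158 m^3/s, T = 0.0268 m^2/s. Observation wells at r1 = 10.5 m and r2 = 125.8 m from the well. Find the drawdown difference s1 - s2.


Thiem equation: s1 - s2 = Q/(2*pi*T) * ln(r2/r1).
ln(r2/r1) = ln(125.8/10.5) = 2.4833.
Q/(2*pi*T) = 0.158 / (2*pi*0.0268) = 0.158 / 0.1684 = 0.9383.
s1 - s2 = 0.9383 * 2.4833 = 2.3301 m.

2.3301


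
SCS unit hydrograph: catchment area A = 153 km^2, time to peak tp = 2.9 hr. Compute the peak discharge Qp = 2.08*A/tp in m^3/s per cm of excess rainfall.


SCS formula: Qp = 2.08 * A / tp.
Qp = 2.08 * 153 / 2.9
   = 318.24 / 2.9
   = 109.74 m^3/s per cm.

109.74


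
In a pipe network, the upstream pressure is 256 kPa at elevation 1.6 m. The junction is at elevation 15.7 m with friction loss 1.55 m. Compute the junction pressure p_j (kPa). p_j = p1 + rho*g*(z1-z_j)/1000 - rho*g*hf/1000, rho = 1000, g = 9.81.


Junction pressure: p_j = p1 + rho*g*(z1 - z_j)/1000 - rho*g*hf/1000.
Elevation term = 1000*9.81*(1.6 - 15.7)/1000 = -138.321 kPa.
Friction term = 1000*9.81*1.55/1000 = 15.206 kPa.
p_j = 256 + -138.321 - 15.206 = 102.47 kPa.

102.47


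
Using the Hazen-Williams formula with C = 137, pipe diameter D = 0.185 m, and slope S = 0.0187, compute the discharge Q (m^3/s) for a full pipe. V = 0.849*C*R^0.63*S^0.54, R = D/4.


For a full circular pipe, R = D/4 = 0.185/4 = 0.0462 m.
V = 0.849 * 137 * 0.0462^0.63 * 0.0187^0.54
  = 0.849 * 137 * 0.144218 * 0.116626
  = 1.9563 m/s.
Pipe area A = pi*D^2/4 = pi*0.185^2/4 = 0.0269 m^2.
Q = A * V = 0.0269 * 1.9563 = 0.0526 m^3/s.

0.0526


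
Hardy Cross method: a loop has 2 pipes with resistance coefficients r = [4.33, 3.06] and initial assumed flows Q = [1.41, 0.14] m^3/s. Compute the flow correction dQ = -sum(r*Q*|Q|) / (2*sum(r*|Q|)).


Numerator terms (r*Q*|Q|): 4.33*1.41*|1.41| = 8.6085; 3.06*0.14*|0.14| = 0.06.
Sum of numerator = 8.6684.
Denominator terms (r*|Q|): 4.33*|1.41| = 6.1053; 3.06*|0.14| = 0.4284.
2 * sum of denominator = 2 * 6.5337 = 13.0674.
dQ = -8.6684 / 13.0674 = -0.6634 m^3/s.

-0.6634


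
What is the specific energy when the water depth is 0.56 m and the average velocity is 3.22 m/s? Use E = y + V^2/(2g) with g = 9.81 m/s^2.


Specific energy E = y + V^2/(2g).
Velocity head = V^2/(2g) = 3.22^2 / (2*9.81) = 10.3684 / 19.62 = 0.5285 m.
E = 0.56 + 0.5285 = 1.0885 m.

1.0885


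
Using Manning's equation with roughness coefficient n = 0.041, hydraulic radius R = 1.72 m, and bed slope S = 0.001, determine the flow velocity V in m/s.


Manning's equation gives V = (1/n) * R^(2/3) * S^(1/2).
First, compute R^(2/3) = 1.72^(2/3) = 1.4356.
Next, S^(1/2) = 0.001^(1/2) = 0.031623.
Then 1/n = 1/0.041 = 24.39.
V = 24.39 * 1.4356 * 0.031623 = 1.1072 m/s.

1.1072


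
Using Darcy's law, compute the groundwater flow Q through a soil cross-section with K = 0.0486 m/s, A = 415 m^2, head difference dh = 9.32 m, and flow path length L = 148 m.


Darcy's law: Q = K * A * i, where i = dh/L.
Hydraulic gradient i = 9.32 / 148 = 0.062973.
Q = 0.0486 * 415 * 0.062973
  = 1.2701 m^3/s.

1.2701


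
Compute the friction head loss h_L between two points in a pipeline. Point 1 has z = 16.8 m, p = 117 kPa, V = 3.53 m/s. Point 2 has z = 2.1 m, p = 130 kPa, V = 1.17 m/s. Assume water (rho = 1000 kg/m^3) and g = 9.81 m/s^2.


Total head at each section: H = z + p/(rho*g) + V^2/(2g).
H1 = 16.8 + 117*1000/(1000*9.81) + 3.53^2/(2*9.81)
   = 16.8 + 11.927 + 0.6351
   = 29.362 m.
H2 = 2.1 + 130*1000/(1000*9.81) + 1.17^2/(2*9.81)
   = 2.1 + 13.252 + 0.0698
   = 15.422 m.
h_L = H1 - H2 = 29.362 - 15.422 = 13.94 m.

13.94


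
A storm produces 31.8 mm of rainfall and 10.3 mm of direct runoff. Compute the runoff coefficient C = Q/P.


The runoff coefficient C = runoff depth / rainfall depth.
C = 10.3 / 31.8
  = 0.3239.

0.3239


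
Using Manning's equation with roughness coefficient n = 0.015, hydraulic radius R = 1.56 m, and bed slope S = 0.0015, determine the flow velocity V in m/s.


Manning's equation gives V = (1/n) * R^(2/3) * S^(1/2).
First, compute R^(2/3) = 1.56^(2/3) = 1.3451.
Next, S^(1/2) = 0.0015^(1/2) = 0.03873.
Then 1/n = 1/0.015 = 66.67.
V = 66.67 * 1.3451 * 0.03873 = 3.473 m/s.

3.473


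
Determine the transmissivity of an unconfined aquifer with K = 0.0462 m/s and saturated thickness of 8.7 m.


Transmissivity is defined as T = K * h.
T = 0.0462 * 8.7
  = 0.4019 m^2/s.

0.4019


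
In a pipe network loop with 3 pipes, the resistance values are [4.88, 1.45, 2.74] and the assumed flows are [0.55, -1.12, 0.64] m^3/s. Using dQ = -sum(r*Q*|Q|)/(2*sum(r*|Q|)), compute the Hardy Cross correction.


Numerator terms (r*Q*|Q|): 4.88*0.55*|0.55| = 1.4762; 1.45*-1.12*|-1.12| = -1.8189; 2.74*0.64*|0.64| = 1.1223.
Sum of numerator = 0.7796.
Denominator terms (r*|Q|): 4.88*|0.55| = 2.684; 1.45*|-1.12| = 1.624; 2.74*|0.64| = 1.7536.
2 * sum of denominator = 2 * 6.0616 = 12.1232.
dQ = -0.7796 / 12.1232 = -0.0643 m^3/s.

-0.0643


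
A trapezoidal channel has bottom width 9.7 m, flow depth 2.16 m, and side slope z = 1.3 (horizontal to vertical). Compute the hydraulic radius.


For a trapezoidal section with side slope z:
A = (b + z*y)*y = (9.7 + 1.3*2.16)*2.16 = 27.017 m^2.
P = b + 2*y*sqrt(1 + z^2) = 9.7 + 2*2.16*sqrt(1 + 1.3^2) = 16.785 m.
R = A/P = 27.017 / 16.785 = 1.6096 m.

1.6096


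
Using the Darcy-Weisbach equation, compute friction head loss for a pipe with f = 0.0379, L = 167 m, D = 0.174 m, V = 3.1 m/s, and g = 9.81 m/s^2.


Darcy-Weisbach equation: h_f = f * (L/D) * V^2/(2g).
f * L/D = 0.0379 * 167/0.174 = 36.3753.
V^2/(2g) = 3.1^2 / (2*9.81) = 9.61 / 19.62 = 0.4898 m.
h_f = 36.3753 * 0.4898 = 17.817 m.

17.817


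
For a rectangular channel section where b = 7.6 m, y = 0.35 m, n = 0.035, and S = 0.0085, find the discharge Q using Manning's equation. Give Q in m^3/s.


For a rectangular channel, the cross-sectional area A = b * y = 7.6 * 0.35 = 2.66 m^2.
The wetted perimeter P = b + 2y = 7.6 + 2*0.35 = 8.3 m.
Hydraulic radius R = A/P = 2.66/8.3 = 0.3205 m.
Velocity V = (1/n)*R^(2/3)*S^(1/2) = (1/0.035)*0.3205^(2/3)*0.0085^(1/2) = 1.2336 m/s.
Discharge Q = A * V = 2.66 * 1.2336 = 3.281 m^3/s.

3.281


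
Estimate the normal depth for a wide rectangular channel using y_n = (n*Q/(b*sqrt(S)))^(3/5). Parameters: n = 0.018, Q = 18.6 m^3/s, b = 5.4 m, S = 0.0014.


We use the wide-channel approximation y_n = (n*Q/(b*sqrt(S)))^(3/5).
sqrt(S) = sqrt(0.0014) = 0.037417.
Numerator: n*Q = 0.018 * 18.6 = 0.3348.
Denominator: b*sqrt(S) = 5.4 * 0.037417 = 0.202052.
arg = 1.657.
y_n = 1.657^(3/5) = 1.3539 m.

1.3539


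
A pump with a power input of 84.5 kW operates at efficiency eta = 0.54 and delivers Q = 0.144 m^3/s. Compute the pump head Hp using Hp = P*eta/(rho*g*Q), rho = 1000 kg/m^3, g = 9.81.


Pump head formula: Hp = P * eta / (rho * g * Q).
Numerator: P * eta = 84.5 * 1000 * 0.54 = 45630.0 W.
Denominator: rho * g * Q = 1000 * 9.81 * 0.144 = 1412.64.
Hp = 45630.0 / 1412.64 = 32.3 m.

32.3


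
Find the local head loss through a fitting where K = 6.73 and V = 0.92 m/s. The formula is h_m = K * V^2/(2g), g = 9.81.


Minor loss formula: h_m = K * V^2/(2g).
V^2 = 0.92^2 = 0.8464.
V^2/(2g) = 0.8464 / 19.62 = 0.0431 m.
h_m = 6.73 * 0.0431 = 0.2903 m.

0.2903


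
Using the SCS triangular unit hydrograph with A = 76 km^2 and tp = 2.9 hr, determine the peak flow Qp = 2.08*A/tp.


SCS formula: Qp = 2.08 * A / tp.
Qp = 2.08 * 76 / 2.9
   = 158.08 / 2.9
   = 54.51 m^3/s per cm.

54.51


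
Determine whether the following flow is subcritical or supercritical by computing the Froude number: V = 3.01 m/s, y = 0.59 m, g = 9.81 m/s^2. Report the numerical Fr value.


The Froude number is defined as Fr = V / sqrt(g*y).
g*y = 9.81 * 0.59 = 5.7879.
sqrt(g*y) = sqrt(5.7879) = 2.4058.
Fr = 3.01 / 2.4058 = 1.2511.
Since Fr > 1, the flow is supercritical.

1.2511


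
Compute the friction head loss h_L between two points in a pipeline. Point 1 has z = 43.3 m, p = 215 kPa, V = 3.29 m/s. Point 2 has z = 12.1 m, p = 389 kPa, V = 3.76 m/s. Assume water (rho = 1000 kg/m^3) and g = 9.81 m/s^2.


Total head at each section: H = z + p/(rho*g) + V^2/(2g).
H1 = 43.3 + 215*1000/(1000*9.81) + 3.29^2/(2*9.81)
   = 43.3 + 21.916 + 0.5517
   = 65.768 m.
H2 = 12.1 + 389*1000/(1000*9.81) + 3.76^2/(2*9.81)
   = 12.1 + 39.653 + 0.7206
   = 52.474 m.
h_L = H1 - H2 = 65.768 - 52.474 = 13.294 m.

13.294


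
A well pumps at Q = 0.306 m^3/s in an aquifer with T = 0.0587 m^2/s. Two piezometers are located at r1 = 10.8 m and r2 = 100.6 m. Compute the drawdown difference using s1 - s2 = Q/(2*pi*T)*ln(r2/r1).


Thiem equation: s1 - s2 = Q/(2*pi*T) * ln(r2/r1).
ln(r2/r1) = ln(100.6/10.8) = 2.2316.
Q/(2*pi*T) = 0.306 / (2*pi*0.0587) = 0.306 / 0.3688 = 0.8297.
s1 - s2 = 0.8297 * 2.2316 = 1.8515 m.

1.8515


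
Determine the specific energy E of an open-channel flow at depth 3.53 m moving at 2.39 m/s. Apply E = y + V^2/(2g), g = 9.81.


Specific energy E = y + V^2/(2g).
Velocity head = V^2/(2g) = 2.39^2 / (2*9.81) = 5.7121 / 19.62 = 0.2911 m.
E = 3.53 + 0.2911 = 3.8211 m.

3.8211


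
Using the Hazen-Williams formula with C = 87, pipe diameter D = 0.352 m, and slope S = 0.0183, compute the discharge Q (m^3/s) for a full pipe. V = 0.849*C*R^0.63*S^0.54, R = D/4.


For a full circular pipe, R = D/4 = 0.352/4 = 0.088 m.
V = 0.849 * 87 * 0.088^0.63 * 0.0183^0.54
  = 0.849 * 87 * 0.216284 * 0.115272
  = 1.8415 m/s.
Pipe area A = pi*D^2/4 = pi*0.352^2/4 = 0.0973 m^2.
Q = A * V = 0.0973 * 1.8415 = 0.1792 m^3/s.

0.1792


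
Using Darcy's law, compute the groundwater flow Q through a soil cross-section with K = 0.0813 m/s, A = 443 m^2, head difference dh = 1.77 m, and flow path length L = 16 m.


Darcy's law: Q = K * A * i, where i = dh/L.
Hydraulic gradient i = 1.77 / 16 = 0.110625.
Q = 0.0813 * 443 * 0.110625
  = 3.9843 m^3/s.

3.9843


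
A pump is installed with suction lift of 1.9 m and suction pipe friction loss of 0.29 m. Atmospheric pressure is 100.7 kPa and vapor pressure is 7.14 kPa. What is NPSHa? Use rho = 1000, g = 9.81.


NPSHa = p_atm/(rho*g) - z_s - hf_s - p_vap/(rho*g).
p_atm/(rho*g) = 100.7*1000 / (1000*9.81) = 10.265 m.
p_vap/(rho*g) = 7.14*1000 / (1000*9.81) = 0.728 m.
NPSHa = 10.265 - 1.9 - 0.29 - 0.728
      = 7.35 m.

7.35


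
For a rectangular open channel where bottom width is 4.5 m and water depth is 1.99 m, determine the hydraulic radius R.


For a rectangular section:
Flow area A = b * y = 4.5 * 1.99 = 8.96 m^2.
Wetted perimeter P = b + 2y = 4.5 + 2*1.99 = 8.48 m.
Hydraulic radius R = A/P = 8.96 / 8.48 = 1.056 m.

1.056


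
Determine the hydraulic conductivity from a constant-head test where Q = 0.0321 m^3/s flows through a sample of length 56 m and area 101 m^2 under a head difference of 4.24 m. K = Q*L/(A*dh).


From K = Q*L / (A*dh):
Numerator: Q*L = 0.0321 * 56 = 1.7976.
Denominator: A*dh = 101 * 4.24 = 428.24.
K = 1.7976 / 428.24 = 0.004198 m/s.

0.004198


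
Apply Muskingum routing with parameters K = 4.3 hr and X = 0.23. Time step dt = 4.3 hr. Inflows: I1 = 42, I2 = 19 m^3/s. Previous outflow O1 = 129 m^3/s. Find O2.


Muskingum coefficients:
denom = 2*K*(1-X) + dt = 2*4.3*(1-0.23) + 4.3 = 10.922.
C0 = (dt - 2*K*X)/denom = (4.3 - 2*4.3*0.23)/10.922 = 0.2126.
C1 = (dt + 2*K*X)/denom = (4.3 + 2*4.3*0.23)/10.922 = 0.5748.
C2 = (2*K*(1-X) - dt)/denom = 0.2126.
O2 = C0*I2 + C1*I1 + C2*O1
   = 0.2126*19 + 0.5748*42 + 0.2126*129
   = 55.61 m^3/s.

55.61


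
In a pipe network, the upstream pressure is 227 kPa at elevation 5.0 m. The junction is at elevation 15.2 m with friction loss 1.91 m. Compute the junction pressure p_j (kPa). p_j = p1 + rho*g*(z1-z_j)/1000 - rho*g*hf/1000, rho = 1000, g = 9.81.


Junction pressure: p_j = p1 + rho*g*(z1 - z_j)/1000 - rho*g*hf/1000.
Elevation term = 1000*9.81*(5.0 - 15.2)/1000 = -100.062 kPa.
Friction term = 1000*9.81*1.91/1000 = 18.737 kPa.
p_j = 227 + -100.062 - 18.737 = 108.2 kPa.

108.2


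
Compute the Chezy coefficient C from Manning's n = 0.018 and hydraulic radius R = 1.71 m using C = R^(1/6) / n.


The Chezy coefficient relates to Manning's n through C = R^(1/6) / n.
R^(1/6) = 1.71^(1/6) = 1.093535.
C = 1.093535 / 0.018 = 60.75 m^(1/2)/s.

60.75


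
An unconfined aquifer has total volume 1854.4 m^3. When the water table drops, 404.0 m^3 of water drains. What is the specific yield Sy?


Specific yield Sy = Volume drained / Total volume.
Sy = 404.0 / 1854.4
   = 0.2179.

0.2179


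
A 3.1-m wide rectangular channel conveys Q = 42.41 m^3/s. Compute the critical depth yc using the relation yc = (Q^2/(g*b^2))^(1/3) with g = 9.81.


Using yc = (Q^2 / (g * b^2))^(1/3):
Q^2 = 42.41^2 = 1798.61.
g * b^2 = 9.81 * 3.1^2 = 9.81 * 9.61 = 94.27.
Q^2 / (g*b^2) = 1798.61 / 94.27 = 19.0793.
yc = 19.0793^(1/3) = 2.6721 m.

2.6721


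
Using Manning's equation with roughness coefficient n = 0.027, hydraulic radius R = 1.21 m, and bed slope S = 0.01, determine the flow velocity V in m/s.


Manning's equation gives V = (1/n) * R^(2/3) * S^(1/2).
First, compute R^(2/3) = 1.21^(2/3) = 1.1355.
Next, S^(1/2) = 0.01^(1/2) = 0.1.
Then 1/n = 1/0.027 = 37.04.
V = 37.04 * 1.1355 * 0.1 = 4.2056 m/s.

4.2056


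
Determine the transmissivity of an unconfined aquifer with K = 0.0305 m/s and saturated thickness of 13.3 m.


Transmissivity is defined as T = K * h.
T = 0.0305 * 13.3
  = 0.4057 m^2/s.

0.4057


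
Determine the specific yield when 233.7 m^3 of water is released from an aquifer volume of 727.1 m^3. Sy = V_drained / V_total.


Specific yield Sy = Volume drained / Total volume.
Sy = 233.7 / 727.1
   = 0.3214.

0.3214


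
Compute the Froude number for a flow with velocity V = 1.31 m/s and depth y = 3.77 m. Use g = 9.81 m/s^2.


The Froude number is defined as Fr = V / sqrt(g*y).
g*y = 9.81 * 3.77 = 36.9837.
sqrt(g*y) = sqrt(36.9837) = 6.0814.
Fr = 1.31 / 6.0814 = 0.2154.

0.2154


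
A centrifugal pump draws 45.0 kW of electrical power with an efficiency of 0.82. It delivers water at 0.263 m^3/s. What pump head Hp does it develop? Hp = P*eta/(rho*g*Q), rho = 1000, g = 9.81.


Pump head formula: Hp = P * eta / (rho * g * Q).
Numerator: P * eta = 45.0 * 1000 * 0.82 = 36900.0 W.
Denominator: rho * g * Q = 1000 * 9.81 * 0.263 = 2580.03.
Hp = 36900.0 / 2580.03 = 14.3 m.

14.3


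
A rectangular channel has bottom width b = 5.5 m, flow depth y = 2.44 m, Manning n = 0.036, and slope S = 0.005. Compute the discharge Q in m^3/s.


For a rectangular channel, the cross-sectional area A = b * y = 5.5 * 2.44 = 13.42 m^2.
The wetted perimeter P = b + 2y = 5.5 + 2*2.44 = 10.38 m.
Hydraulic radius R = A/P = 13.42/10.38 = 1.2929 m.
Velocity V = (1/n)*R^(2/3)*S^(1/2) = (1/0.036)*1.2929^(2/3)*0.005^(1/2) = 2.3311 m/s.
Discharge Q = A * V = 13.42 * 2.3311 = 31.283 m^3/s.

31.283


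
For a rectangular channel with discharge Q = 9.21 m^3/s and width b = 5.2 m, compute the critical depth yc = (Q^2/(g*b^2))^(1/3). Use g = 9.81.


Using yc = (Q^2 / (g * b^2))^(1/3):
Q^2 = 9.21^2 = 84.82.
g * b^2 = 9.81 * 5.2^2 = 9.81 * 27.04 = 265.26.
Q^2 / (g*b^2) = 84.82 / 265.26 = 0.3198.
yc = 0.3198^(1/3) = 0.6838 m.

0.6838


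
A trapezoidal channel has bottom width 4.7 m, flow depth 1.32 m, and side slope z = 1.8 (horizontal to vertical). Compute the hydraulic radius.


For a trapezoidal section with side slope z:
A = (b + z*y)*y = (4.7 + 1.8*1.32)*1.32 = 9.34 m^2.
P = b + 2*y*sqrt(1 + z^2) = 4.7 + 2*1.32*sqrt(1 + 1.8^2) = 10.136 m.
R = A/P = 9.34 / 10.136 = 0.9215 m.

0.9215


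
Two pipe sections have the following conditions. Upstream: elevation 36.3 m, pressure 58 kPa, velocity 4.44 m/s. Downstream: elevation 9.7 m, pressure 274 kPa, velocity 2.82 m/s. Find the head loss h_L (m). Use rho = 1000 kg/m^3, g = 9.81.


Total head at each section: H = z + p/(rho*g) + V^2/(2g).
H1 = 36.3 + 58*1000/(1000*9.81) + 4.44^2/(2*9.81)
   = 36.3 + 5.912 + 1.0048
   = 43.217 m.
H2 = 9.7 + 274*1000/(1000*9.81) + 2.82^2/(2*9.81)
   = 9.7 + 27.931 + 0.4053
   = 38.036 m.
h_L = H1 - H2 = 43.217 - 38.036 = 5.181 m.

5.181


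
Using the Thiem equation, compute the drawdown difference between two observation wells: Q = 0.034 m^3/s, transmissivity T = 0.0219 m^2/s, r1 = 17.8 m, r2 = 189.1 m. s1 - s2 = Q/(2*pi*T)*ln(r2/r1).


Thiem equation: s1 - s2 = Q/(2*pi*T) * ln(r2/r1).
ln(r2/r1) = ln(189.1/17.8) = 2.3631.
Q/(2*pi*T) = 0.034 / (2*pi*0.0219) = 0.034 / 0.1376 = 0.2471.
s1 - s2 = 0.2471 * 2.3631 = 0.5839 m.

0.5839


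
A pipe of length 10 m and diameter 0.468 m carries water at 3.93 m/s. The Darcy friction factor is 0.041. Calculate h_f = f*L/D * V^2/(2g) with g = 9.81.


Darcy-Weisbach equation: h_f = f * (L/D) * V^2/(2g).
f * L/D = 0.041 * 10/0.468 = 0.8761.
V^2/(2g) = 3.93^2 / (2*9.81) = 15.4449 / 19.62 = 0.7872 m.
h_f = 0.8761 * 0.7872 = 0.69 m.

0.69


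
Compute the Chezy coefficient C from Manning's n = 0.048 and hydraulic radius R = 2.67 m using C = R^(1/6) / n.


The Chezy coefficient relates to Manning's n through C = R^(1/6) / n.
R^(1/6) = 2.67^(1/6) = 1.177837.
C = 1.177837 / 0.048 = 24.54 m^(1/2)/s.

24.54


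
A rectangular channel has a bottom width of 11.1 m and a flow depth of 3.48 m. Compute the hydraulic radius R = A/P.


For a rectangular section:
Flow area A = b * y = 11.1 * 3.48 = 38.63 m^2.
Wetted perimeter P = b + 2y = 11.1 + 2*3.48 = 18.06 m.
Hydraulic radius R = A/P = 38.63 / 18.06 = 2.1389 m.

2.1389


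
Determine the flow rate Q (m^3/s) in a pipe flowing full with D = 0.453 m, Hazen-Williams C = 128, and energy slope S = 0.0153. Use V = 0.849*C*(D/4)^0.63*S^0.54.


For a full circular pipe, R = D/4 = 0.453/4 = 0.1133 m.
V = 0.849 * 128 * 0.1133^0.63 * 0.0153^0.54
  = 0.849 * 128 * 0.253539 * 0.104649
  = 2.8833 m/s.
Pipe area A = pi*D^2/4 = pi*0.453^2/4 = 0.1612 m^2.
Q = A * V = 0.1612 * 2.8833 = 0.4647 m^3/s.

0.4647


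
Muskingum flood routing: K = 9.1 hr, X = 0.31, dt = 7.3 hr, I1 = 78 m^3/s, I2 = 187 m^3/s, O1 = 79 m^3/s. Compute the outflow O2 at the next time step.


Muskingum coefficients:
denom = 2*K*(1-X) + dt = 2*9.1*(1-0.31) + 7.3 = 19.858.
C0 = (dt - 2*K*X)/denom = (7.3 - 2*9.1*0.31)/19.858 = 0.0835.
C1 = (dt + 2*K*X)/denom = (7.3 + 2*9.1*0.31)/19.858 = 0.6517.
C2 = (2*K*(1-X) - dt)/denom = 0.2648.
O2 = C0*I2 + C1*I1 + C2*O1
   = 0.0835*187 + 0.6517*78 + 0.2648*79
   = 87.37 m^3/s.

87.37


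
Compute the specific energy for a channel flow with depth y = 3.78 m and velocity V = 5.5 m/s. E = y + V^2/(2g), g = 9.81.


Specific energy E = y + V^2/(2g).
Velocity head = V^2/(2g) = 5.5^2 / (2*9.81) = 30.25 / 19.62 = 1.5418 m.
E = 3.78 + 1.5418 = 5.3218 m.

5.3218


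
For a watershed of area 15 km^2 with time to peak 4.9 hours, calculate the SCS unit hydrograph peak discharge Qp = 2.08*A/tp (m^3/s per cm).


SCS formula: Qp = 2.08 * A / tp.
Qp = 2.08 * 15 / 4.9
   = 31.2 / 4.9
   = 6.37 m^3/s per cm.

6.37


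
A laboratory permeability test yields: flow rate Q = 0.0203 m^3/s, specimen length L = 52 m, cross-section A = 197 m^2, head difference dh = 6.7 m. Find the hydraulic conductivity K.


From K = Q*L / (A*dh):
Numerator: Q*L = 0.0203 * 52 = 1.0556.
Denominator: A*dh = 197 * 6.7 = 1319.9.
K = 1.0556 / 1319.9 = 0.0008 m/s.

0.0008


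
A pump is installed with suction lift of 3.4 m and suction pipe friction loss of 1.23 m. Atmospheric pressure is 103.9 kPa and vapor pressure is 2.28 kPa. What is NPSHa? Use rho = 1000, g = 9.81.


NPSHa = p_atm/(rho*g) - z_s - hf_s - p_vap/(rho*g).
p_atm/(rho*g) = 103.9*1000 / (1000*9.81) = 10.591 m.
p_vap/(rho*g) = 2.28*1000 / (1000*9.81) = 0.232 m.
NPSHa = 10.591 - 3.4 - 1.23 - 0.232
      = 5.73 m.

5.73


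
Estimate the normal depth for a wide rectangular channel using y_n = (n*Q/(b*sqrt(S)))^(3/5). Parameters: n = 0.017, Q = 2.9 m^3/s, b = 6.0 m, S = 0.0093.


We use the wide-channel approximation y_n = (n*Q/(b*sqrt(S)))^(3/5).
sqrt(S) = sqrt(0.0093) = 0.096437.
Numerator: n*Q = 0.017 * 2.9 = 0.0493.
Denominator: b*sqrt(S) = 6.0 * 0.096437 = 0.578622.
arg = 0.0852.
y_n = 0.0852^(3/5) = 0.2282 m.

0.2282
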